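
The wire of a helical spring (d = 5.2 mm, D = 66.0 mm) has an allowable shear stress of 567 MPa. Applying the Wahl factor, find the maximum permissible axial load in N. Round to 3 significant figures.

C = D/d = 66.0/5.2 = 12.6923
K_W = (4C−1)/(4C−4) + 0.615/C = 49.769/46.769 + 0.0485 = 1.1126
τ_max = K·8FD/(πd³) → F_max = τ_allow·πd³/(8DK)
F_max = 567·π·5.2³/(8·66.0·1.1126) = 2.5046e+05/587.45 = 426.35 N

426 N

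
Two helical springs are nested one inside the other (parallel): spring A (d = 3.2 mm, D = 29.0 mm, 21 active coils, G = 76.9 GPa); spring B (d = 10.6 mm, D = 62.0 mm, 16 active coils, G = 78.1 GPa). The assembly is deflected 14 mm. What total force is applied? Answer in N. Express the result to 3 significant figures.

k_A = Gd⁴/(8D³N_a) = (76.9×10³)(3.2⁴)/(8·29.0³·21) = 1.968 N/mm
k_B = Gd⁴/(8D³N_a) = (78.1×10³)(10.6⁴)/(8·62.0³·16) = 32.321 N/mm
Parallel: k_eq = 1.968 + 32.321 = 34.289 N/mm
F = k_eq·δ = 34.289·14 = 480.05 N

480 N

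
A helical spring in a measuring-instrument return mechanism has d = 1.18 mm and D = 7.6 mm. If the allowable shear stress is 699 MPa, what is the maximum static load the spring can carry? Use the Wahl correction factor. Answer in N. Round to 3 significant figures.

48.1 N

C = D/d = 7.6/1.18 = 6.4407
K_W = (4C−1)/(4C−4) + 0.615/C = 24.763/21.763 + 0.0955 = 1.2333
τ_max = K·8FD/(πd³) → F_max = τ_allow·πd³/(8DK)
F_max = 699·π·1.18³/(8·7.6·1.2333) = 3608.1/74.987 = 48.116 N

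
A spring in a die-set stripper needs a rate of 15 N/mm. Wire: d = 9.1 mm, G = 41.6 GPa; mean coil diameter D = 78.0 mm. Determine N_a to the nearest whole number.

N_a = Gd⁴/(8D³k) = (41.6×10³ × 9.1⁴)/(8 × 78.0³ × 15)
    = 2.85272e+08 / 5.69462e+07 = 5.009 → 5 coils

5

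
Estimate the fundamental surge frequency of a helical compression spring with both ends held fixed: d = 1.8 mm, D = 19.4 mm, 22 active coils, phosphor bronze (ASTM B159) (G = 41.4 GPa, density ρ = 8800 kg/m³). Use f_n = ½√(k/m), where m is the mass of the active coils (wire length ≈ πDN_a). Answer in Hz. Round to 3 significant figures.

k = Gd⁴/(8D³N_a) = (41.4×10³)(1.8⁴)/(8·19.4³·22) = 0.3382 N/mm = 338.2 N/m
Wire length L = πDN_a = π·19.4·22 = 1340.8 mm
m = ρ·(πd²/4)·L = 8800 × 2.5447×10⁻⁶ m² × 1.3408 m = 0.030026 kg
f_n = ½√(k/m) = 0.5·√(338.2/0.030026) = 0.5·√(11264) = 53.065 Hz

53.1 Hz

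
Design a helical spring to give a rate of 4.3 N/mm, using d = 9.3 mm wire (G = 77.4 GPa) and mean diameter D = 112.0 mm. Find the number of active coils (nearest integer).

12

N_a = Gd⁴/(8D³k) = (77.4×10³ × 9.3⁴)/(8 × 112.0³ × 4.3)
    = 5.78992e+08 / 4.83295e+07 = 11.98 → 12 coils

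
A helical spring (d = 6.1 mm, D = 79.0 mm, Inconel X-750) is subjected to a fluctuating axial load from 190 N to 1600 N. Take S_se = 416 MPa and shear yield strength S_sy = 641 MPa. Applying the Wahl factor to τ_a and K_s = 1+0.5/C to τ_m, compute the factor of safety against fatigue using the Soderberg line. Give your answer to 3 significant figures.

C = D/d = 79.0/6.1 = 12.9508; K_W = (4C−1)/(4C−4)+0.615/C = 1.1102; K_s = 1+0.5/C = 1.0386
F_a = (F_max−F_min)/2 = 705 N; F_m = (F_max+F_min)/2 = 895 N
τ_a = K_W·8F_aD/(πd³) = 1.1102 × 624.84 = 693.72 MPa
τ_m = K_s·8F_mD/(πd³) = 1.0386 × 793.23 = 823.86 MPa
Soderberg: 1/n_f = τ_a/S_se + τ_m/S_sy = 693.72/416 + 823.86/641 = 1.66760 + 1.28527 = 2.9529
n_f = 1/2.9529 = 0.3387

0.339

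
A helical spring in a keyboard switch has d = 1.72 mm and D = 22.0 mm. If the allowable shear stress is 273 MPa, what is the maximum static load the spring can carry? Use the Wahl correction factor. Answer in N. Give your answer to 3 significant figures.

22.3 N

C = D/d = 22.0/1.72 = 12.7907
K_W = (4C−1)/(4C−4) + 0.615/C = 50.163/47.163 + 0.0481 = 1.1117
τ_max = K·8FD/(πd³) → F_max = τ_allow·πd³/(8DK)
F_max = 273·π·1.72³/(8·22.0·1.1117) = 4364.1/195.66 = 22.305 N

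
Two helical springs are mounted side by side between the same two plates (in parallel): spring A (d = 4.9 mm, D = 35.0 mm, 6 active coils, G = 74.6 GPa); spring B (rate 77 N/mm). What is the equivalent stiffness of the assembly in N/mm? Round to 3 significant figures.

97.9 N/mm

k_A = Gd⁴/(8D³N_a) = (74.6×10³)(4.9⁴)/(8·35.0³·6) = 20.897 N/mm
Parallel: k_eq = 20.897 + 77 = 97.897 N/mm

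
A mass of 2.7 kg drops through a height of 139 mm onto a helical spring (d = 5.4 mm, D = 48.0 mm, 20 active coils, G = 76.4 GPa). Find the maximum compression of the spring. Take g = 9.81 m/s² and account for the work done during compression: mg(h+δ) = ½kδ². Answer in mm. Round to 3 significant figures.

52.6 mm

k = Gd⁴/(8D³N_a) = (76.4×10³)(5.4⁴)/(8·48.0³·20) = 3.6713 N/mm
W = mg = 2.7 × 9.81 = 26.487 N
½kδ² − Wδ − Wh = 0 → δ = (W + √(W² + 2kWh))/k
δ = (26.487 + √(701.56 + 27033.5))/3.6713 = (26.487 + 166.54)/3.6713 = 52.576 mm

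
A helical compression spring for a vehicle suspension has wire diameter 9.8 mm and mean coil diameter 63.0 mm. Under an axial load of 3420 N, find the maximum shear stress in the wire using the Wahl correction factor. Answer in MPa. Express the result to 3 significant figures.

Spring index C = D/d = 63.0/9.8 = 6.4286
K_W = (4C−1)/(4C−4) + 0.615/C = 24.714/21.714 + 0.0957 = 1.2338
τ₀ = 8FD/(πd³) = 8·3420·63.0/(π·9.8³) = 1.72368e+06/2956.8 = 582.95 MPa
τ_max = K·τ₀ = 1.2338 × 582.95 = 719.25 MPa

719 MPa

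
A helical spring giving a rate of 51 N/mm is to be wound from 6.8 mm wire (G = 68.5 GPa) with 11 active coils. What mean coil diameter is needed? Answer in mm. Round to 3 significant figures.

D = (Gd⁴/(8N_a·k))^(1/3) = (68.5×10³·6.8⁴/(8·11·51))^(1/3)
  = (32634.2)^(1/3) = 31.9564 mm

32.0 mm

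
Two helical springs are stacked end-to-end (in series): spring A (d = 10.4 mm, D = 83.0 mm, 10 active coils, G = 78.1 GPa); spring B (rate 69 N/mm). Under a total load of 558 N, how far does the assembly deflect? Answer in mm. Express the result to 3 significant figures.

k_A = Gd⁴/(8D³N_a) = (78.1×10³)(10.4⁴)/(8·83.0³·10) = 19.974 N/mm
Series: 1/k_eq = 1/19.974 + 1/69 = 0.064558; k_eq = 15.49 N/mm
δ = F/k_eq = 558/15.49 = 36.024 mm

36.0 mm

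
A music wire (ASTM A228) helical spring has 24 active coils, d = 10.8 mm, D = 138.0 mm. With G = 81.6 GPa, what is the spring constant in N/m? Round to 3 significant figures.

2200 N/m

k = Gd⁴/(8D³N_a) = (81.6×10³ × 10.8⁴) / (8 × 138.0³ × 24)
  = 1.11016e+09 / 5.0459e+08 = 2.2001 N/mm = 2200.1 N/m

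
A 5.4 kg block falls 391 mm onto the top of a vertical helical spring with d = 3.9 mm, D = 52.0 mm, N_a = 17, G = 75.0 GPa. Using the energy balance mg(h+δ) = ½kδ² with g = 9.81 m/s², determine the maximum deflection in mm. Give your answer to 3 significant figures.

280 mm

k = Gd⁴/(8D³N_a) = (75.0×10³)(3.9⁴)/(8·52.0³·17) = 0.90734 N/mm
W = mg = 5.4 × 9.81 = 52.974 N
½kδ² − Wδ − Wh = 0 → δ = (W + √(W² + 2kWh))/k
δ = (52.974 + √(2806.2 + 37587.2))/0.90734 = (52.974 + 200.98)/0.90734 = 279.89 mm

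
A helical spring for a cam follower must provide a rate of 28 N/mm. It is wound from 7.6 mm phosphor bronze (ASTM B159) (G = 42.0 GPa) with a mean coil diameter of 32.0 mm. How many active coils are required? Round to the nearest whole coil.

N_a = Gd⁴/(8D³k) = (42.0×10³ × 7.6⁴)/(8 × 32.0³ × 28)
    = 1.40121e+08 / 7.34003e+06 = 19.09 → 19 coils

19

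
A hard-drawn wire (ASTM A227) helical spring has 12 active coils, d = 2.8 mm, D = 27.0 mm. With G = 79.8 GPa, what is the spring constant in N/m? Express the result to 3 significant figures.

2600 N/m

k = Gd⁴/(8D³N_a) = (79.8×10³ × 2.8⁴) / (8 × 27.0³ × 12)
  = 4.90495e+06 / 1.88957e+06 = 2.5958 N/mm = 2595.8 N/m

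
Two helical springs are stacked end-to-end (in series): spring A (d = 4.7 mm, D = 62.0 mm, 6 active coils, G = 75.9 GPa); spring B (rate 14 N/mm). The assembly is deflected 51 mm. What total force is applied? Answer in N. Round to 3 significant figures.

k_A = Gd⁴/(8D³N_a) = (75.9×10³)(4.7⁴)/(8·62.0³·6) = 3.2376 N/mm
Series: 1/k_eq = 1/3.2376 + 1/14 = 0.3803; k_eq = 2.6295 N/mm
F = k_eq·δ = 2.6295·51 = 134.1 N

134 N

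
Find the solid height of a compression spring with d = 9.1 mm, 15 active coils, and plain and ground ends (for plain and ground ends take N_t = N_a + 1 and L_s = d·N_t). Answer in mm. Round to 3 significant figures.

146 mm

plain and ground ends: N_t = N_a + 1 = 15 + 1 = 16
L_s = d·N_t = 9.1 × 16 = 145.6 mm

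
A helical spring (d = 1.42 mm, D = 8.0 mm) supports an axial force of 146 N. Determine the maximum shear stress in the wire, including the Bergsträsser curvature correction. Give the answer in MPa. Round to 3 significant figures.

Spring index C = D/d = 8.0/1.42 = 5.6338
K_B = (4C+2)/(4C−3) = 24.535/19.535 = 1.2559
τ₀ = 8FD/(πd³) = 8·146·8.0/(π·1.42³) = 9344/8.9953 = 1038.8 MPa
τ_max = K·τ₀ = 1.2559 × 1038.8 = 1304.6 MPa

1300 MPa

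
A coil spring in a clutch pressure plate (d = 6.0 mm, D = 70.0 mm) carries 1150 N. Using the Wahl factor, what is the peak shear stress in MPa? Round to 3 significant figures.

1070 MPa

Spring index C = D/d = 70.0/6.0 = 11.6667
K_W = (4C−1)/(4C−4) + 0.615/C = 45.667/42.667 + 0.0527 = 1.1230
τ₀ = 8FD/(πd³) = 8·1150·70.0/(π·6.0³) = 644000/678.58 = 949.04 MPa
τ_max = K·τ₀ = 1.1230 × 949.04 = 1065.8 MPa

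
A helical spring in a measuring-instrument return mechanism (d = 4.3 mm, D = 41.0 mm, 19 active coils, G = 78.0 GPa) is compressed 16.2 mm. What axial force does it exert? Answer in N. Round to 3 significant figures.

41.2 N

k = Gd⁴/(8D³N_a) = (78.0×10³)(4.3⁴)/(8·41.0³·19) = 2.5455 N/mm
F = k·δ = 2.5455 × 16.2 = 41.237 N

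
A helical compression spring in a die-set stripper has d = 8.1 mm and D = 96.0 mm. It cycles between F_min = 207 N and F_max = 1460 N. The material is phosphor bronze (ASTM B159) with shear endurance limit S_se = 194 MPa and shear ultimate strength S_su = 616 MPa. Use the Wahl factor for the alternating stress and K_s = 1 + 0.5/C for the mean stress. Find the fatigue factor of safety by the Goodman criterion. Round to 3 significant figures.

0.432

C = D/d = 96.0/8.1 = 11.8519; K_W = (4C−1)/(4C−4)+0.615/C = 1.1210; K_s = 1+0.5/C = 1.0422
F_a = (F_max−F_min)/2 = 626.5 N; F_m = (F_max+F_min)/2 = 833.5 N
τ_a = K_W·8F_aD/(πd³) = 1.1210 × 288.19 = 323.06 MPa
τ_m = K_s·8F_mD/(πd³) = 1.0422 × 383.41 = 399.58 MPa
Goodman: 1/n_f = τ_a/S_se + τ_m/S_su = 323.06/194 + 399.58/616 = 1.66526 + 0.64867 = 2.3139
n_f = 1/2.3139 = 0.4322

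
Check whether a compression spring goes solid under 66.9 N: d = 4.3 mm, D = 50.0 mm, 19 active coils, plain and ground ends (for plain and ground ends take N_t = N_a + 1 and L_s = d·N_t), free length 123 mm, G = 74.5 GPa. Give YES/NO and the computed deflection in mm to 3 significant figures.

k = Gd⁴/(8D³N_a) = (74.5×10³)(4.3⁴)/(8·50.0³·19) = 1.3405 N/mm
N_t = 20; L_s = 4.3·20 = 86 mm; δ_solid = L₀ − L_s = 123 − 86 = 37 mm
δ = F/k = 66.9/1.3405 = 49.906 mm
δ ≥ δ_solid → spring goes solid

YES, δ = 49.9 mm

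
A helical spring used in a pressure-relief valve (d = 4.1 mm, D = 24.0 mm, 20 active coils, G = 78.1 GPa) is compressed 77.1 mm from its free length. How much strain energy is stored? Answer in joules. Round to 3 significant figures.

k = Gd⁴/(8D³N_a) = (78.1×10³)(4.1⁴)/(8·24.0³·20) = 9.9778 N/mm
U = ½kδ² = 0.5 × 9.9778 × 77.1² = 29656 N·mm = 29.656 J

29.7 J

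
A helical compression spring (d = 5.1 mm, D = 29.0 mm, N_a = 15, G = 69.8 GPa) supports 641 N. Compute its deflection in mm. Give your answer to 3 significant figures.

39.7 mm

k = Gd⁴/(8D³N_a) = (69.8×10³)(5.1⁴)/(8·29.0³·15) = 16.135 N/mm
δ = F/k = 641 / 16.135 = 39.728 mm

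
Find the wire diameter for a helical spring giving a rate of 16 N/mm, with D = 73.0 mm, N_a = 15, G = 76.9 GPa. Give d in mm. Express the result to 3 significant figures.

9.93 mm

d = (8D³N_a·k / G)^(1/4) = (8·73.0³·15·16 / (76.9×10³))^0.25
  = (9712.8)^0.25 = 9.9274 mm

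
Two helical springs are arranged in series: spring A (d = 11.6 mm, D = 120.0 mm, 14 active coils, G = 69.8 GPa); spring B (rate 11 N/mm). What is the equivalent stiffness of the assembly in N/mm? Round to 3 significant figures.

4.10 N/mm

k_A = Gd⁴/(8D³N_a) = (69.8×10³)(11.6⁴)/(8·120.0³·14) = 6.5302 N/mm
Series: 1/k_eq = 1/6.5302 + 1/11 = 0.24404; k_eq = 4.0976 N/mm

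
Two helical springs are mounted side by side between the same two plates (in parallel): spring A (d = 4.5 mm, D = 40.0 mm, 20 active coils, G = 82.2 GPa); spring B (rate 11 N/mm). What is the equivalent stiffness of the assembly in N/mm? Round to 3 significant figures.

14.3 N/mm

k_A = Gd⁴/(8D³N_a) = (82.2×10³)(4.5⁴)/(8·40.0³·20) = 3.2917 N/mm
Parallel: k_eq = 3.2917 + 11 = 14.292 N/mm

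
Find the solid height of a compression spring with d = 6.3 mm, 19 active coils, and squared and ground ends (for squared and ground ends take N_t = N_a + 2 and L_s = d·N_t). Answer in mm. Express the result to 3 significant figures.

squared and ground ends: N_t = N_a + 2 = 19 + 2 = 21
L_s = d·N_t = 6.3 × 21 = 132.3 mm

132 mm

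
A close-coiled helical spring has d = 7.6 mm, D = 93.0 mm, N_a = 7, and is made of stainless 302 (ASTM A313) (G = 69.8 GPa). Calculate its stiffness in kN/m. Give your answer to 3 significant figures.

k = Gd⁴/(8D³N_a) = (69.8×10³ × 7.6⁴) / (8 × 93.0³ × 7)
  = 2.32868e+08 / 4.5044e+07 = 5.1698 N/mm

5.17 kN/m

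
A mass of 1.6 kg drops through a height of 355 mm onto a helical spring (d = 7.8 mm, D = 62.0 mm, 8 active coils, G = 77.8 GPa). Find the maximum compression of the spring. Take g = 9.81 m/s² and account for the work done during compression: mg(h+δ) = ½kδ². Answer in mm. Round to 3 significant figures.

k = Gd⁴/(8D³N_a) = (77.8×10³)(7.8⁴)/(8·62.0³·8) = 18.88 N/mm
W = mg = 1.6 × 9.81 = 15.696 N
½kδ² − Wδ − Wh = 0 → δ = (W + √(W² + 2kWh))/k
δ = (15.696 + √(246.36 + 210402))/18.88 = (15.696 + 458.96)/18.88 = 25.141 mm

25.1 mm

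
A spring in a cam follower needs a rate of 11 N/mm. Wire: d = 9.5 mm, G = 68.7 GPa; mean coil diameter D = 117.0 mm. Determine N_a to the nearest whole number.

N_a = Gd⁴/(8D³k) = (68.7×10³ × 9.5⁴)/(8 × 117.0³ × 11)
    = 5.59566e+08 / 1.40942e+08 = 3.97 → 4 coils

4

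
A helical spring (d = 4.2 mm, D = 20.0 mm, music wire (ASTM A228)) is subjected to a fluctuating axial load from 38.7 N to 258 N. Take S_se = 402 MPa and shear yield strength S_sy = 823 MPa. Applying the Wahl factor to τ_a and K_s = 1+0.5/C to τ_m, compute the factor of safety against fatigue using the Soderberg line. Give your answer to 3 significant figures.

2.59

C = D/d = 20.0/4.2 = 4.7619; K_W = (4C−1)/(4C−4)+0.615/C = 1.3285; K_s = 1+0.5/C = 1.1050
F_a = (F_max−F_min)/2 = 109.65 N; F_m = (F_max+F_min)/2 = 148.35 N
τ_a = K_W·8F_aD/(πd³) = 1.3285 × 75.376 = 100.14 MPa
τ_m = K_s·8F_mD/(πd³) = 1.1050 × 101.98 = 112.69 MPa
Soderberg: 1/n_f = τ_a/S_se + τ_m/S_sy = 100.14/402 + 112.69/823 = 0.24910 + 0.13692 = 0.38602
n_f = 1/0.38602 = 2.591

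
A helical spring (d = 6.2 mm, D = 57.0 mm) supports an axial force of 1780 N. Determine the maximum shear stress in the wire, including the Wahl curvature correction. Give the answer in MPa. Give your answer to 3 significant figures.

1260 MPa

Spring index C = D/d = 57.0/6.2 = 9.1935
K_W = (4C−1)/(4C−4) + 0.615/C = 35.774/32.774 + 0.0669 = 1.1584
τ₀ = 8FD/(πd³) = 8·1780·57.0/(π·6.2³) = 811680/748.73 = 1084.1 MPa
τ_max = K·τ₀ = 1.1584 × 1084.1 = 1255.8 MPa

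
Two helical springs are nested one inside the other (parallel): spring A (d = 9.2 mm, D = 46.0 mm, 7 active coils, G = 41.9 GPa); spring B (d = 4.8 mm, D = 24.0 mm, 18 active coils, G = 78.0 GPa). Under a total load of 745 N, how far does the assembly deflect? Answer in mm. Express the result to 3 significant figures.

9.82 mm

k_A = Gd⁴/(8D³N_a) = (41.9×10³)(9.2⁴)/(8·46.0³·7) = 55.069 N/mm
k_B = Gd⁴/(8D³N_a) = (78.0×10³)(4.8⁴)/(8·24.0³·18) = 20.8 N/mm
Parallel: k_eq = 55.069 + 20.8 = 75.869 N/mm
δ = F/k_eq = 745/75.869 = 9.8196 mm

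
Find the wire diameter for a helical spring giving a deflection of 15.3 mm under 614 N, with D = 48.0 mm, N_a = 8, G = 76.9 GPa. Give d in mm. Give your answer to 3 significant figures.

7.80 mm

Required rate k = F/δ = 614/15.3 = 40.131 N/mm
d = (8D³N_a·k / G)^(1/4) = (8·48.0³·8·40.131 / (76.9×10³))^0.25
  = (3693.6)^0.25 = 7.7959 mm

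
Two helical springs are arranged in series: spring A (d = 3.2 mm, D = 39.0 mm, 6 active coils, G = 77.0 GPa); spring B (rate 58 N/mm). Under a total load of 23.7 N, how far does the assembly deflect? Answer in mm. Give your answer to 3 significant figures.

k_A = Gd⁴/(8D³N_a) = (77.0×10³)(3.2⁴)/(8·39.0³·6) = 2.8357 N/mm
Series: 1/k_eq = 1/2.8357 + 1/58 = 0.36989; k_eq = 2.7035 N/mm
δ = F/k_eq = 23.7/2.7035 = 8.7664 mm

8.77 mm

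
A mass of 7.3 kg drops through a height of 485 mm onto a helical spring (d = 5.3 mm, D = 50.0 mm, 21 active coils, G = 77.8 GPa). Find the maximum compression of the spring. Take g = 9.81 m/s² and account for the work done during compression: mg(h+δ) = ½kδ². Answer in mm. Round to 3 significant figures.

181 mm

k = Gd⁴/(8D³N_a) = (77.8×10³)(5.3⁴)/(8·50.0³·21) = 2.9232 N/mm
W = mg = 7.3 × 9.81 = 71.613 N
½kδ² − Wδ − Wh = 0 → δ = (W + √(W² + 2kWh))/k
δ = (71.613 + √(5128.4 + 203061))/2.9232 = (71.613 + 456.28)/2.9232 = 180.58 mm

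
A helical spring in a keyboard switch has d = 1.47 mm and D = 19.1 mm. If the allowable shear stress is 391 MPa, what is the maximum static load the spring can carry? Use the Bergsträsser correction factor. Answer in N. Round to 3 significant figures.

C = D/d = 19.1/1.47 = 12.9932
K_B = (4C+2)/(4C−3) = 53.973/48.973 = 1.1021
τ_max = K·8FD/(πd³) → F_max = τ_allow·πd³/(8DK)
F_max = 391·π·1.47³/(8·19.1·1.1021) = 3901.9/168.4 = 23.17 N

23.2 N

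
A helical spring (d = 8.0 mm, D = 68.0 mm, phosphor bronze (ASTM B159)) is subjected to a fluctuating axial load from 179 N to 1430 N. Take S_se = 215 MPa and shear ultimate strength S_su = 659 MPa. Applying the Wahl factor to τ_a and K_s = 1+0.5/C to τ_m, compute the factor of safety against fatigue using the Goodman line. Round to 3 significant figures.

C = D/d = 68.0/8.0 = 8.5000; K_W = (4C−1)/(4C−4)+0.615/C = 1.1724; K_s = 1+0.5/C = 1.0588
F_a = (F_max−F_min)/2 = 625.5 N; F_m = (F_max+F_min)/2 = 804.5 N
τ_a = K_W·8F_aD/(πd³) = 1.1724 × 211.55 = 248.01 MPa
τ_m = K_s·8F_mD/(πd³) = 1.0588 × 272.09 = 288.09 MPa
Goodman: 1/n_f = τ_a/S_se + τ_m/S_su = 248.01/215 + 288.09/659 = 1.15352 + 0.43716 = 1.5907
n_f = 1/1.5907 = 0.6287

0.629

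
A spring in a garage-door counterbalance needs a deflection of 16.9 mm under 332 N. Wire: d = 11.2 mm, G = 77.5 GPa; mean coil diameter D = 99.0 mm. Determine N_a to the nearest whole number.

Required rate k = F/δ = 332/16.9 = 19.645 N/mm
N_a = Gd⁴/(8D³k) = (77.5×10³ × 11.2⁴)/(8 × 99.0³ × 19.645)
    = 1.21948e+09 / 1.52492e+08 = 7.997 → 8 coils

8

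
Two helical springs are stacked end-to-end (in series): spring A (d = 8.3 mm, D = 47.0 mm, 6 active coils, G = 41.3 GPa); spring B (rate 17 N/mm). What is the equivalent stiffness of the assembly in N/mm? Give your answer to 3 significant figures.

k_A = Gd⁴/(8D³N_a) = (41.3×10³)(8.3⁴)/(8·47.0³·6) = 39.33 N/mm
Series: 1/k_eq = 1/39.33 + 1/17 = 0.084249; k_eq = 11.87 N/mm

11.9 N/mm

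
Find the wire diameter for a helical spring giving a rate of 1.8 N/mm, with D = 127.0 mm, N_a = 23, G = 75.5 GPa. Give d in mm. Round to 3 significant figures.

9.74 mm

d = (8D³N_a·k / G)^(1/4) = (8·127.0³·23·1.8 / (75.5×10³))^0.25
  = (8985.8)^0.25 = 9.7362 mm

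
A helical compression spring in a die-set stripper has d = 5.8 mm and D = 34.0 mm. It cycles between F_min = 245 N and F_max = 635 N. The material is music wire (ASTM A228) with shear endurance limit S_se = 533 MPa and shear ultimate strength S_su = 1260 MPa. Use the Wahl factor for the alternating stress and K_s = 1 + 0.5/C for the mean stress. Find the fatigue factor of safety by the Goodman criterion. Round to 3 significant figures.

2.68

C = D/d = 34.0/5.8 = 5.8621; K_W = (4C−1)/(4C−4)+0.615/C = 1.2592; K_s = 1+0.5/C = 1.0853
F_a = (F_max−F_min)/2 = 195 N; F_m = (F_max+F_min)/2 = 440 N
τ_a = K_W·8F_aD/(πd³) = 1.2592 × 86.531 = 108.96 MPa
τ_m = K_s·8F_mD/(πd³) = 1.0853 × 195.25 = 211.9 MPa
Goodman: 1/n_f = τ_a/S_se + τ_m/S_su = 108.96/533 + 211.9/1260 = 0.20442 + 0.16818 = 0.3726
n_f = 1/0.3726 = 2.684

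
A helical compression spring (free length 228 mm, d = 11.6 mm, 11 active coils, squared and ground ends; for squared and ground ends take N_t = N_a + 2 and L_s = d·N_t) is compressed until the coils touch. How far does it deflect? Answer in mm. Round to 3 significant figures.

N_t = 13; L_s = 11.6·13 = 150.8 mm
δ_solid = L₀ − L_s = 228 − 150.8 = 77.2 mm

77.2 mm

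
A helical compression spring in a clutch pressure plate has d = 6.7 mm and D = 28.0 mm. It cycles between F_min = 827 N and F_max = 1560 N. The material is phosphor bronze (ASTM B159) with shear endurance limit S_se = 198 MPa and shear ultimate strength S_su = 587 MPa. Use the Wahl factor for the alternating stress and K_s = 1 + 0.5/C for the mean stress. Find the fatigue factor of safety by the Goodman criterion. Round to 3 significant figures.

0.872

C = D/d = 28.0/6.7 = 4.1791; K_W = (4C−1)/(4C−4)+0.615/C = 1.3831; K_s = 1+0.5/C = 1.1196
F_a = (F_max−F_min)/2 = 366.5 N; F_m = (F_max+F_min)/2 = 1193.5 N
τ_a = K_W·8F_aD/(πd³) = 1.3831 × 86.886 = 120.17 MPa
τ_m = K_s·8F_mD/(πd³) = 1.1196 × 282.94 = 316.79 MPa
Goodman: 1/n_f = τ_a/S_se + τ_m/S_su = 120.17/198 + 316.79/587 = 0.60692 + 0.53968 = 1.1466
n_f = 1/1.1466 = 0.8721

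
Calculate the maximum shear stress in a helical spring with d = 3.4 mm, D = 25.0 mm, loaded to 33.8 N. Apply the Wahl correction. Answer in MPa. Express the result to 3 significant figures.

Spring index C = D/d = 25.0/3.4 = 7.3529
K_W = (4C−1)/(4C−4) + 0.615/C = 28.412/25.412 + 0.0836 = 1.2017
τ₀ = 8FD/(πd³) = 8·33.8·25.0/(π·3.4³) = 6760/123.48 = 54.747 MPa
τ_max = K·τ₀ = 1.2017 × 54.747 = 65.789 MPa

65.8 MPa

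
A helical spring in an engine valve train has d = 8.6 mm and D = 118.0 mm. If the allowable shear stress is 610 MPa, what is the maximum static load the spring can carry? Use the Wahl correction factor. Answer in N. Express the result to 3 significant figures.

1170 N

C = D/d = 118.0/8.6 = 13.7209
K_W = (4C−1)/(4C−4) + 0.615/C = 53.884/50.884 + 0.0448 = 1.1038
τ_max = K·8FD/(πd³) → F_max = τ_allow·πd³/(8DK)
F_max = 610·π·8.6³/(8·118.0·1.1038) = 1.2189e+06/1042 = 1169.8 N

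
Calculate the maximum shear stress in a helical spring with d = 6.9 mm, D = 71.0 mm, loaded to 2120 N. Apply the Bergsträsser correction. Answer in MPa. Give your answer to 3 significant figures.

Spring index C = D/d = 71.0/6.9 = 10.2899
K_B = (4C+2)/(4C−3) = 43.159/38.159 = 1.1310
τ₀ = 8FD/(πd³) = 8·2120·71.0/(π·6.9³) = 1.20416e+06/1032 = 1166.8 MPa
τ_max = K·τ₀ = 1.1310 × 1166.8 = 1319.7 MPa

1320 MPa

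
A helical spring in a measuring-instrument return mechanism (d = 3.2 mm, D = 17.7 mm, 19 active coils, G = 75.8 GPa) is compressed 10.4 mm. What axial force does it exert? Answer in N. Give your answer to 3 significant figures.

98.1 N

k = Gd⁴/(8D³N_a) = (75.8×10³)(3.2⁴)/(8·17.7³·19) = 9.4299 N/mm
F = k·δ = 9.4299 × 10.4 = 98.071 N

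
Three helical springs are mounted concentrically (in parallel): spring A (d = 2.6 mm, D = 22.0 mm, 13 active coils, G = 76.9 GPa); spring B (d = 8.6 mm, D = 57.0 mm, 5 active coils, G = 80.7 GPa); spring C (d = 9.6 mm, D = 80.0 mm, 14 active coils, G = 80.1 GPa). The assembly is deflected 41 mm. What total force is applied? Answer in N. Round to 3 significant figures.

3060 N

k_A = Gd⁴/(8D³N_a) = (76.9×10³)(2.6⁴)/(8·22.0³·13) = 3.1734 N/mm
k_B = Gd⁴/(8D³N_a) = (80.7×10³)(8.6⁴)/(8·57.0³·5) = 59.591 N/mm
k_C = Gd⁴/(8D³N_a) = (80.1×10³)(9.6⁴)/(8·80.0³·14) = 11.864 N/mm
Parallel: k_eq = 3.1734 + 59.591 + 11.864 = 74.629 N/mm
F = k_eq·δ = 74.629·41 = 3059.8 N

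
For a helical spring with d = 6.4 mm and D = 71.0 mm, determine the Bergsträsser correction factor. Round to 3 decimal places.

C = D/d = 71.0/6.4 = 11.0938
K_B = (4C+2)/(4C−3) = 46.375/41.375 = 1.1208

1.121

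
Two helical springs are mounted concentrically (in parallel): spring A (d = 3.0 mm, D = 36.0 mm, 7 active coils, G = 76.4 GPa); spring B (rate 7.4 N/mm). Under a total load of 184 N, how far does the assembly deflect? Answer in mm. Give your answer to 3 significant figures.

18.8 mm

k_A = Gd⁴/(8D³N_a) = (76.4×10³)(3.0⁴)/(8·36.0³·7) = 2.3686 N/mm
Parallel: k_eq = 2.3686 + 7.4 = 9.7686 N/mm
δ = F/k_eq = 184/9.7686 = 18.836 mm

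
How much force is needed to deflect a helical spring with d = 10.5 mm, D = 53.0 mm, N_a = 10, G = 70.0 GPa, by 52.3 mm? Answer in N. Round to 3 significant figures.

k = Gd⁴/(8D³N_a) = (70.0×10³)(10.5⁴)/(8·53.0³·10) = 71.439 N/mm
F = k·δ = 71.439 × 52.3 = 3736.3 N

3740 N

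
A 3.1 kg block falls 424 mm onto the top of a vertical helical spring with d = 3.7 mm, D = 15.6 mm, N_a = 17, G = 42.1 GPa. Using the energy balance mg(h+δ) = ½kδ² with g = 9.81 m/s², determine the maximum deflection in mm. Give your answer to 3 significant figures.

43.1 mm

k = Gd⁴/(8D³N_a) = (42.1×10³)(3.7⁴)/(8·15.6³·17) = 15.282 N/mm
W = mg = 3.1 × 9.81 = 30.411 N
½kδ² − Wδ − Wh = 0 → δ = (W + √(W² + 2kWh))/k
δ = (30.411 + √(924.83 + 394097))/15.282 = (30.411 + 628.51)/15.282 = 43.118 mm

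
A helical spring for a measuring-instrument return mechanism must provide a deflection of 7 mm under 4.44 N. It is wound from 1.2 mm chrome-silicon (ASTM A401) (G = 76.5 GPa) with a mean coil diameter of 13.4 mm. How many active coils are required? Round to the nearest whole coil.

13

Required rate k = F/δ = 4.44/7 = 0.63429 N/mm
N_a = Gd⁴/(8D³k) = (76.5×10³ × 1.2⁴)/(8 × 13.4³ × 0.63429)
    = 158630 / 12209.3 = 12.99 → 13 coils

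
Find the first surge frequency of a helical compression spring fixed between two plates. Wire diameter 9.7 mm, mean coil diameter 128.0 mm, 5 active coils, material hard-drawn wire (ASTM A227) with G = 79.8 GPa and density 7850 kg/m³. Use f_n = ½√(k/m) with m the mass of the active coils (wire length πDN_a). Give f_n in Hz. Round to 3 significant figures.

42.5 Hz

k = Gd⁴/(8D³N_a) = (79.8×10³)(9.7⁴)/(8·128.0³·5) = 8.4217 N/mm = 8421.7 N/m
Wire length L = πDN_a = π·128.0·5 = 2010.6 mm
m = ρ·(πd²/4)·L = 7850 × 73.898×10⁻⁶ m² × 2.0106 m = 1.1664 kg
f_n = ½√(k/m) = 0.5·√(8421.7/1.1664) = 0.5·√(7220.5) = 42.487 Hz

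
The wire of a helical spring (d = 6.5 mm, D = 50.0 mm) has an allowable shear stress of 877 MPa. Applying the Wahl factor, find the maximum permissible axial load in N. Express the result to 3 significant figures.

1590 N

C = D/d = 50.0/6.5 = 7.6923
K_W = (4C−1)/(4C−4) + 0.615/C = 29.769/26.769 + 0.0799 = 1.1920
τ_max = K·8FD/(πd³) → F_max = τ_allow·πd³/(8DK)
F_max = 877·π·6.5³/(8·50.0·1.1920) = 7.5664e+05/476.81 = 1586.9 N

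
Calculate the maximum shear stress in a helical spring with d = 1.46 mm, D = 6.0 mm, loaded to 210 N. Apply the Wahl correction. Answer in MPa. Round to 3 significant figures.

Spring index C = D/d = 6.0/1.46 = 4.1096
K_W = (4C−1)/(4C−4) + 0.615/C = 15.438/12.438 + 0.1496 = 1.3908
τ₀ = 8FD/(πd³) = 8·210·6.0/(π·1.46³) = 10080/9.7771 = 1031 MPa
τ_max = K·τ₀ = 1.3908 × 1031 = 1433.9 MPa

1430 MPa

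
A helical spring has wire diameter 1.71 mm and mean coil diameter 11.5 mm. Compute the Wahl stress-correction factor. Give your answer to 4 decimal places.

C = D/d = 11.5/1.71 = 6.7251
K_W = (4C−1)/(4C−4) + 0.615/C = 25.901/22.901 + 0.0914 = 1.2224

1.2224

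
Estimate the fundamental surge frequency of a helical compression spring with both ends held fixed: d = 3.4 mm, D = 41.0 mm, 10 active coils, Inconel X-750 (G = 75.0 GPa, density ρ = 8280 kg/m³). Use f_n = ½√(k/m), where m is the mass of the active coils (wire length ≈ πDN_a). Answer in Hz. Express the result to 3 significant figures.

k = Gd⁴/(8D³N_a) = (75.0×10³)(3.4⁴)/(8·41.0³·10) = 1.8178 N/mm = 1817.8 N/m
Wire length L = πDN_a = π·41.0·10 = 1288.1 mm
m = ρ·(πd²/4)·L = 8280 × 9.0792×10⁻⁶ m² × 1.2881 m = 0.09683 kg
f_n = ½√(k/m) = 0.5·√(1817.8/0.09683) = 0.5·√(18773) = 68.507 Hz

68.5 Hz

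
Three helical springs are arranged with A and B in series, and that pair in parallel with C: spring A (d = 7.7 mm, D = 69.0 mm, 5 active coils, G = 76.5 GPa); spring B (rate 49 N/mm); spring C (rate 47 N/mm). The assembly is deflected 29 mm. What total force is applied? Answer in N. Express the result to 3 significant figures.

k_A = Gd⁴/(8D³N_a) = (76.5×10³)(7.7⁴)/(8·69.0³·5) = 20.465 N/mm
Springs A,B series: k_AB = 1/(1/20.465+1/49) = 14.436 N/mm; parallel with C: k_eq = 14.436+47 = 61.436 N/mm
F = k_eq·δ = 61.436·29 = 1781.6 N

1780 N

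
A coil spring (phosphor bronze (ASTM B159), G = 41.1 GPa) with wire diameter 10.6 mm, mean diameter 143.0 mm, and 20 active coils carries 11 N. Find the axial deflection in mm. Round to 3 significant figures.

k = Gd⁴/(8D³N_a) = (41.1×10³)(10.6⁴)/(8·143.0³·20) = 1.109 N/mm
δ = F/k = 11 / 1.109 = 9.9187 mm

9.92 mm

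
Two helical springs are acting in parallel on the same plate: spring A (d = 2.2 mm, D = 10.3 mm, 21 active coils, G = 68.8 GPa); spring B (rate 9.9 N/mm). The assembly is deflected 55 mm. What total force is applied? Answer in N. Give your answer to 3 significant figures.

k_A = Gd⁴/(8D³N_a) = (68.8×10³)(2.2⁴)/(8·10.3³·21) = 8.7793 N/mm
Parallel: k_eq = 8.7793 + 9.9 = 18.679 N/mm
F = k_eq·δ = 18.679·55 = 1027.4 N

1030 N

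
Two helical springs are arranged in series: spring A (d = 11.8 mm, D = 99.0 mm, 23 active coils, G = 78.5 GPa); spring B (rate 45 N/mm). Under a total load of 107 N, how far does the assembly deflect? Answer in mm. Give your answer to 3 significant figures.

k_A = Gd⁴/(8D³N_a) = (78.5×10³)(11.8⁴)/(8·99.0³·23) = 8.5246 N/mm
Series: 1/k_eq = 1/8.5246 + 1/45 = 0.13953; k_eq = 7.1669 N/mm
δ = F/k_eq = 107/7.1669 = 14.93 mm

14.9 mm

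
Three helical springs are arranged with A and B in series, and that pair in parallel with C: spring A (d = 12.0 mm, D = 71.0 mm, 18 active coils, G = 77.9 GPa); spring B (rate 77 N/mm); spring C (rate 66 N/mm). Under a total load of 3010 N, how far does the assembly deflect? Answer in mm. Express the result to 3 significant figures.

34.1 mm

k_A = Gd⁴/(8D³N_a) = (77.9×10³)(12.0⁴)/(8·71.0³·18) = 31.342 N/mm
Springs A,B series: k_AB = 1/(1/31.342+1/77) = 22.275 N/mm; parallel with C: k_eq = 22.275+66 = 88.275 N/mm
δ = F/k_eq = 3010/88.275 = 34.098 mm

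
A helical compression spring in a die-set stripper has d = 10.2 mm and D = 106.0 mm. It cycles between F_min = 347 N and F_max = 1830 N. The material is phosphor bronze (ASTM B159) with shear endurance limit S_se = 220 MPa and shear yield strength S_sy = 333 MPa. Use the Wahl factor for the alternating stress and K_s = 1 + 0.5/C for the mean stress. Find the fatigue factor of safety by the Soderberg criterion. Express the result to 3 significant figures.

C = D/d = 106.0/10.2 = 10.3922; K_W = (4C−1)/(4C−4)+0.615/C = 1.1390; K_s = 1+0.5/C = 1.0481
F_a = (F_max−F_min)/2 = 741.5 N; F_m = (F_max+F_min)/2 = 1088.5 N
τ_a = K_W·8F_aD/(πd³) = 1.1390 × 188.61 = 214.83 MPa
τ_m = K_s·8F_mD/(πd³) = 1.0481 × 276.87 = 290.19 MPa
Soderberg: 1/n_f = τ_a/S_se + τ_m/S_sy = 214.83/220 + 290.19/333 = 0.97650 + 0.87144 = 1.8479
n_f = 1/1.8479 = 0.5411

0.541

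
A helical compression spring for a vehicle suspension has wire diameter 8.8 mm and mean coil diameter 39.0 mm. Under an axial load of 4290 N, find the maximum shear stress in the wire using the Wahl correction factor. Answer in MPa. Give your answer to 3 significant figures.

Spring index C = D/d = 39.0/8.8 = 4.4318
K_W = (4C−1)/(4C−4) + 0.615/C = 16.727/13.727 + 0.1388 = 1.3573
τ₀ = 8FD/(πd³) = 8·4290·39.0/(π·8.8³) = 1.33848e+06/2140.9 = 625.19 MPa
τ_max = K·τ₀ = 1.3573 × 625.19 = 848.58 MPa

849 MPa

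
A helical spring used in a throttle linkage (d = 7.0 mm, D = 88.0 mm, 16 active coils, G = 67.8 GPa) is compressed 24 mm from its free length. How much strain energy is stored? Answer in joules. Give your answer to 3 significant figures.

k = Gd⁴/(8D³N_a) = (67.8×10³)(7.0⁴)/(8·88.0³·16) = 1.8662 N/mm
U = ½kδ² = 0.5 × 1.8662 × 24² = 537.47 N·mm = 0.53747 J

0.537 J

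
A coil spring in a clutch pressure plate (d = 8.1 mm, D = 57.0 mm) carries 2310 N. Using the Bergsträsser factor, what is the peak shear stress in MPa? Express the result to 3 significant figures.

Spring index C = D/d = 57.0/8.1 = 7.0370
K_B = (4C+2)/(4C−3) = 30.148/25.148 = 1.1988
τ₀ = 8FD/(πd³) = 8·2310·57.0/(π·8.1³) = 1.05336e+06/1669.6 = 630.92 MPa
τ_max = K·τ₀ = 1.1988 × 630.92 = 756.36 MPa

756 MPa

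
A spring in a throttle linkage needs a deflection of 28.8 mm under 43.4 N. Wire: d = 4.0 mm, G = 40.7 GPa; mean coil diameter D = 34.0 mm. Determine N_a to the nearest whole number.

Required rate k = F/δ = 43.4/28.8 = 1.5069 N/mm
N_a = Gd⁴/(8D³k) = (40.7×10³ × 4.0⁴)/(8 × 34.0³ × 1.5069)
    = 1.04192e+07 / 473832 = 21.99 → 22 coils

22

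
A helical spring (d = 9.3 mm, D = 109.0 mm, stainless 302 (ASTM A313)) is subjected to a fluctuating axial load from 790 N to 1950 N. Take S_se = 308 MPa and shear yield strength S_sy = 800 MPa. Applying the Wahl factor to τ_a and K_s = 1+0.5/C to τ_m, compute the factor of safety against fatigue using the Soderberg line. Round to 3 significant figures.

C = D/d = 109.0/9.3 = 11.7204; K_W = (4C−1)/(4C−4)+0.615/C = 1.1224; K_s = 1+0.5/C = 1.0427
F_a = (F_max−F_min)/2 = 580 N; F_m = (F_max+F_min)/2 = 1370 N
τ_a = K_W·8F_aD/(πd³) = 1.1224 × 200.15 = 224.65 MPa
τ_m = K_s·8F_mD/(πd³) = 1.0427 × 472.76 = 492.93 MPa
Soderberg: 1/n_f = τ_a/S_se + τ_m/S_sy = 224.65/308 + 492.93/800 = 0.72938 + 0.61616 = 1.3455
n_f = 1/1.3455 = 0.7432

0.743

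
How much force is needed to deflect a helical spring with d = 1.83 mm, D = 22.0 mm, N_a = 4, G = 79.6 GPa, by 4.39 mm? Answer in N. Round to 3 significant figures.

11.5 N

k = Gd⁴/(8D³N_a) = (79.6×10³)(1.83⁴)/(8·22.0³·4) = 2.62 N/mm
F = k·δ = 2.62 × 4.39 = 11.502 N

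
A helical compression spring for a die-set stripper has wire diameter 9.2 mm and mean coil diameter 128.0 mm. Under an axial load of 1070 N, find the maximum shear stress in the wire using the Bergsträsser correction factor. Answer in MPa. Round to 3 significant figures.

Spring index C = D/d = 128.0/9.2 = 13.9130
K_B = (4C+2)/(4C−3) = 57.652/52.652 = 1.0950
τ₀ = 8FD/(πd³) = 8·1070·128.0/(π·9.2³) = 1.09568e+06/2446.3 = 447.89 MPa
τ_max = K·τ₀ = 1.0950 × 447.89 = 490.42 MPa

490 MPa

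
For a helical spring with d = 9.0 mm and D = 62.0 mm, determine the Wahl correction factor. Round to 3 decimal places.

1.217

C = D/d = 62.0/9.0 = 6.8889
K_W = (4C−1)/(4C−4) + 0.615/C = 26.556/23.556 + 0.0893 = 1.2166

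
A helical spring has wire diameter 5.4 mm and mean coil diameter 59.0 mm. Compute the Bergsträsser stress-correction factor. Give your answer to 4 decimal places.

1.1228

C = D/d = 59.0/5.4 = 10.9259
K_B = (4C+2)/(4C−3) = 45.704/40.704 = 1.1228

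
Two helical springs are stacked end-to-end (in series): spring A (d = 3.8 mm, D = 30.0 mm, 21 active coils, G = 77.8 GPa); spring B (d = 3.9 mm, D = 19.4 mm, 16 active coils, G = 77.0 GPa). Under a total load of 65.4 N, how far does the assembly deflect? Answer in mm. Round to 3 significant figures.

21.7 mm

k_A = Gd⁴/(8D³N_a) = (77.8×10³)(3.8⁴)/(8·30.0³·21) = 3.5764 N/mm
k_B = Gd⁴/(8D³N_a) = (77.0×10³)(3.9⁴)/(8·19.4³·16) = 19.06 N/mm
Series: 1/k_eq = 1/3.5764 + 1/19.06 = 0.33208; k_eq = 3.0113 N/mm
δ = F/k_eq = 65.4/3.0113 = 21.718 mm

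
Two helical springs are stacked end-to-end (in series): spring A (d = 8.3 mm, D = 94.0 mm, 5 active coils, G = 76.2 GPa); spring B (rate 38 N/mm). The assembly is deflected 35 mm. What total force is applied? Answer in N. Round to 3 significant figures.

296 N

k_A = Gd⁴/(8D³N_a) = (76.2×10³)(8.3⁴)/(8·94.0³·5) = 10.885 N/mm
Series: 1/k_eq = 1/10.885 + 1/38 = 0.11819; k_eq = 8.4612 N/mm
F = k_eq·δ = 8.4612·35 = 296.14 N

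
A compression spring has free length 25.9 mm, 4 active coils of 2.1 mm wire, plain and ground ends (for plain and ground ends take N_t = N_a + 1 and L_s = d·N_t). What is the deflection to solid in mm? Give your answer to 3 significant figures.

N_t = 5; L_s = 2.1·5 = 10.5 mm
δ_solid = L₀ − L_s = 25.9 − 10.5 = 15.4 mm

15.4 mm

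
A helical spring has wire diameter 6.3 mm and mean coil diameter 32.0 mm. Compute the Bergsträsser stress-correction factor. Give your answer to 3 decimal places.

C = D/d = 32.0/6.3 = 5.0794
K_B = (4C+2)/(4C−3) = 22.317/17.317 = 1.2887

1.289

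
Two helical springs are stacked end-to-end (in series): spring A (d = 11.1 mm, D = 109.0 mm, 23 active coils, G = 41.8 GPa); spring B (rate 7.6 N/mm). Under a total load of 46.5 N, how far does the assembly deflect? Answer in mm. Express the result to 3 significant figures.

k_A = Gd⁴/(8D³N_a) = (41.8×10³)(11.1⁴)/(8·109.0³·23) = 2.663 N/mm
Series: 1/k_eq = 1/2.663 + 1/7.6 = 0.5071; k_eq = 1.972 N/mm
δ = F/k_eq = 46.5/1.972 = 23.58 mm

23.6 mm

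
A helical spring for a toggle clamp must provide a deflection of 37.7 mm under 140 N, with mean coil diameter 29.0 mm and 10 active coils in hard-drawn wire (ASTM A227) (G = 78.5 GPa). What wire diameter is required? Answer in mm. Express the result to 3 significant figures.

3.10 mm

Required rate k = F/δ = 140/37.7 = 3.7135 N/mm
d = (8D³N_a·k / G)^(1/4) = (8·29.0³·10·3.7135 / (78.5×10³))^0.25
  = (92.3)^0.25 = 3.0996 mm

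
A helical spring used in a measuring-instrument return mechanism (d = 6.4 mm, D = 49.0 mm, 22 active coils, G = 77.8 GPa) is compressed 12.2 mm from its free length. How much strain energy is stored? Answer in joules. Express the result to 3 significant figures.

0.469 J

k = Gd⁴/(8D³N_a) = (77.8×10³)(6.4⁴)/(8·49.0³·22) = 6.3037 N/mm
U = ½kδ² = 0.5 × 6.3037 × 12.2² = 469.12 N·mm = 0.46912 J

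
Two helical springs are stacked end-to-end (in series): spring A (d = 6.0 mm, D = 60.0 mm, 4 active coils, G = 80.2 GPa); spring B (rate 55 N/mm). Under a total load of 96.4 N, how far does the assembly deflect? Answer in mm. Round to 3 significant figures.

k_A = Gd⁴/(8D³N_a) = (80.2×10³)(6.0⁴)/(8·60.0³·4) = 15.037 N/mm
Series: 1/k_eq = 1/15.037 + 1/55 = 0.084682; k_eq = 11.809 N/mm
δ = F/k_eq = 96.4/11.809 = 8.1634 mm

8.16 mm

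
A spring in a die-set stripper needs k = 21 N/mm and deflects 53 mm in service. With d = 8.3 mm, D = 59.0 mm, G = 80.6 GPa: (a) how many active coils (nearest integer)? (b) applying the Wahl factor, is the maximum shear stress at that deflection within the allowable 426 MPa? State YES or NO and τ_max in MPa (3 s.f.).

(a) 11 coils; (b) YES, τ_max = 356 MPa

N_a = Gd⁴/(8D³k) = (80.6×10³)(8.3⁴)/(8·59.0³·21) = 11.09 → N_a = 11
Actual rate k = Gd⁴/(8D³·11) = 21.165 N/mm
Working load F = kδ = 21.165·53 = 1121.7 N
C = 59.0/8.3 = 7.1084; K_W = (4C−1)/(4C−4)+0.615/C = 1.2093
τ_max = K_W·8FD/(πd³) = 1.2093·294.74 = 356.43 MPa
τ_max ≤ 426 MPa → acceptable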